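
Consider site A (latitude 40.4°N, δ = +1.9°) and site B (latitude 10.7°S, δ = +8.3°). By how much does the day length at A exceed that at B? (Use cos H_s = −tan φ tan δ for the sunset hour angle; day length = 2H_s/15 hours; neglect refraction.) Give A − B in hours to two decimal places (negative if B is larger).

A: H_s = arccos(−tan 40.4° · tan 1.9°) = 91.62°, so 2H_s/15 = 12.2160 h.
B: H_s = arccos(−tan -10.7° · tan 8.3°) = 88.42°, so 2H_s/15 = 11.7893 h.
A − B = 12.2160 − 11.7893 = 0.4267 h.

+0.43 h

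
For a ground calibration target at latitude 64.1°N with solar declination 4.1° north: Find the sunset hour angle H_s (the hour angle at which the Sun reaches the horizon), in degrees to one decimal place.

The sunset hour angle satisfies cos H_s = −tan φ tan δ = -0.1476, giving H_s = 98.49°.

98.5°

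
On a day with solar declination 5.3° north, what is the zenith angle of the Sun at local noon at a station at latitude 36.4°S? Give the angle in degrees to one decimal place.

At local solar noon the hour angle is zero, so the zenith angle is |φ − δ| = |-36.4° − (5.3°)| = 41.7°.

41.7°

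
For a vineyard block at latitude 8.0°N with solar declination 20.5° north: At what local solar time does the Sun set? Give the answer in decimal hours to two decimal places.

cos H_s = −tan(8.0°) · tan(20.5°) = -0.0525, so H_s = arccos(-0.0525) = 93.01°.
Sunset is at 12 + H_s/15 = 12 + 6.201 = 18.201 h local solar time.

18.20 h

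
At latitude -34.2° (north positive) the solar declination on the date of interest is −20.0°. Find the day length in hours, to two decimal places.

−tan φ tan δ = −(-0.6796)(-0.3640) = -0.2474; H_s = arccos(-0.2474) = 104.32°.
Day length = 2 H_s / 15° h⁻¹ = 208.64° / 15 = 13.909 h.

13.91 hours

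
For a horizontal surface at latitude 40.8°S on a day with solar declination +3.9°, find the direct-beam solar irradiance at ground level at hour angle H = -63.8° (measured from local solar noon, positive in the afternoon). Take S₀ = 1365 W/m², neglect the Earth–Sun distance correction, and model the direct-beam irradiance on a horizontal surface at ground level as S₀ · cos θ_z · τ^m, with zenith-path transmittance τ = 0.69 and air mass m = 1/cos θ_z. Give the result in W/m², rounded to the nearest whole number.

109 W/m²

cos θ_z = sin φ sin δ + cos φ cos δ cos H = (-0.6534)(0.0680) + (0.7570)(0.9977)(0.4415) = 0.2890.
Air mass m = 1/cos θ_z = 1/0.2890 = 3.460; τ^m = 0.69^3.460 = 0.2770.
Surface direct beam = 1365 × 0.2890 × 0.2770 = 109.27 W/m².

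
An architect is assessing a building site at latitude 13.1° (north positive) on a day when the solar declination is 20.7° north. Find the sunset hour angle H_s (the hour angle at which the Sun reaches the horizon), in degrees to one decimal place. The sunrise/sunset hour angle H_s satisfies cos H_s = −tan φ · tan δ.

95.0°

The sunset hour angle satisfies cos H_s = −tan φ tan δ = -0.0879, giving H_s = 95.04°.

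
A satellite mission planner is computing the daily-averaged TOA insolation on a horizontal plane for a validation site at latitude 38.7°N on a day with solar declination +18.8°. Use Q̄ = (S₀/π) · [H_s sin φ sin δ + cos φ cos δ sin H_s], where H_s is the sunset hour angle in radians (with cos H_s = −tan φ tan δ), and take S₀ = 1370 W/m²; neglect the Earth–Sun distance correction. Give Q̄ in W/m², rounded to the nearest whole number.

472 W/m²

The sunset hour angle satisfies cos H_s = −tan φ tan δ = -0.2727, giving H_s = 105.82°. In radians, H_s = 1.8469.
H_s sin φ sin δ = 1.8469 × 0.6252 × 0.3223 = 0.3722.
cos φ cos δ sin H_s = 0.7804 × 0.9466 × 0.9621 = 0.7107.
Q̄ = (1370/π) × (0.3722 + 0.7107) = 436.08 × 1.0829 = 472.23 W/m².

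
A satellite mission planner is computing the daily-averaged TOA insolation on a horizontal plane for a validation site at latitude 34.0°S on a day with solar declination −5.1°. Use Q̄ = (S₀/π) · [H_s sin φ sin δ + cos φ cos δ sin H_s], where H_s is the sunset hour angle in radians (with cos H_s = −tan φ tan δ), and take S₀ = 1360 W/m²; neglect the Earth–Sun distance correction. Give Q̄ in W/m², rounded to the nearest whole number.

392 W/m²

−tan φ tan δ = −(-0.6745)(-0.0892) = -0.0602; H_s = arccos(-0.0602) = 93.45°. In radians, H_s = 1.6310.
H_s sin φ sin δ = 1.6310 × -0.5592 × -0.0889 = 0.0811.
cos φ cos δ sin H_s = 0.8290 × 0.9960 × 0.9982 = 0.8242.
Q̄ = (1360/π) × (0.0811 + 0.8242) = 432.90 × 0.9053 = 391.90 W/m².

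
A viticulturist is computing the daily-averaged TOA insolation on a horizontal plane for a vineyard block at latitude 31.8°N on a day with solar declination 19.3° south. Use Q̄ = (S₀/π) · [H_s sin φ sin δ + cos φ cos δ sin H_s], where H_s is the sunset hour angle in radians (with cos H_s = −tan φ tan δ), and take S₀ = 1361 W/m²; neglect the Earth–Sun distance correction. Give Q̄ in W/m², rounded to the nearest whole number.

cos H_s = −tan(31.8°) · tan(-19.3°) = 0.2171, so H_s = arccos(0.2171) = 77.46°. In radians, H_s = 1.3519.
H_s sin φ sin δ = 1.3519 × 0.5270 × -0.3305 = -0.2355.
cos φ cos δ sin H_s = 0.8499 × 0.9438 × 0.9761 = 0.7830.
Q̄ = (1361/π) × (-0.2355 + 0.7830) = 433.22 × 0.5475 = 237.19 W/m².

237 W/m²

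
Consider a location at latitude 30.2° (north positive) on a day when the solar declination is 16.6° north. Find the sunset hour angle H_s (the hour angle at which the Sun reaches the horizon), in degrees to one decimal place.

−tan φ tan δ = −(0.5820)(0.2981) = -0.1735; H_s = arccos(-0.1735) = 99.99°.

100.0°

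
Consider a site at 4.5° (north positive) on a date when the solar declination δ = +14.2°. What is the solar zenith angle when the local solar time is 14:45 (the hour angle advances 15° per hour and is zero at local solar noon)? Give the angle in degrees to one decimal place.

Hour angle H = 15° × (14.75 − 12) = 41.25°.
cos θ_z = sin φ sin δ + cos φ cos δ cos H = (0.0785)(0.2453) + (0.9969)(0.9694)(0.7518) = 0.7458.
θ_z = arccos(0.7458) = 41.77°.

41.8°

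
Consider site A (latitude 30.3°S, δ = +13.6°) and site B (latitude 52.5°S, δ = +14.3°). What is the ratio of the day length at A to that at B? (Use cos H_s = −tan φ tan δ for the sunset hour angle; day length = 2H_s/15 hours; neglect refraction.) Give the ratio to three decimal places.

A: H_s = arccos(−tan -30.3° · tan 13.6°) = 81.87°, so 2H_s/15 = 10.9160 h.
B: H_s = arccos(−tan -52.5° · tan 14.3°) = 70.60°, so 2H_s/15 = 9.4133 h.
Ratio A/B = 10.9160 / 9.4133 = 1.1596.

1.160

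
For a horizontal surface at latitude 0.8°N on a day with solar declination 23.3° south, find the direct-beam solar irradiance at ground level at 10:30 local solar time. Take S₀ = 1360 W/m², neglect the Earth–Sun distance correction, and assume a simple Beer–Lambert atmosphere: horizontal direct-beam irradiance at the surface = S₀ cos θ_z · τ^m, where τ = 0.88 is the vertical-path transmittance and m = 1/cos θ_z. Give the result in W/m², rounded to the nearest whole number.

Hour angle H = 15° × (10.5 − 12) = -22.50°.
With φ = 0.8°, δ = -23.3°, H = -22.50°: sin φ sin δ = -0.0055, cos φ cos δ cos H = 0.8485, so cos θ_z = 0.8430.
Air mass m = 1/cos θ_z = 1/0.8430 = 1.186; τ^m = 0.88^1.186 = 0.8593.
Surface direct beam = 1360 × 0.8430 × 0.8593 = 985.17 W/m².

985 W/m²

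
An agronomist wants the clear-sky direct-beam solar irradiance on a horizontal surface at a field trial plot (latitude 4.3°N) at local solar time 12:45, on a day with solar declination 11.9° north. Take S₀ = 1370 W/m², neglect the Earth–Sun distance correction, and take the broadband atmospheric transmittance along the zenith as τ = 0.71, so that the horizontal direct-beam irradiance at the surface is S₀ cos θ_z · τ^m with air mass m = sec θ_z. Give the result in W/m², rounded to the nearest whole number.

Hour angle H = 15° × (12.75 − 12) = 11.25°.
With φ = 4.3°, δ = 11.9°, H = 11.25°: sin φ sin δ = 0.0155, cos φ cos δ cos H = 0.9570, so cos θ_z = 0.9725.
Air mass m = 1/cos θ_z = 1/0.9725 = 1.028; τ^m = 0.71^1.028 = 0.7032.
Surface direct beam = 1370 × 0.9725 × 0.7032 = 936.89 W/m².

937 W/m²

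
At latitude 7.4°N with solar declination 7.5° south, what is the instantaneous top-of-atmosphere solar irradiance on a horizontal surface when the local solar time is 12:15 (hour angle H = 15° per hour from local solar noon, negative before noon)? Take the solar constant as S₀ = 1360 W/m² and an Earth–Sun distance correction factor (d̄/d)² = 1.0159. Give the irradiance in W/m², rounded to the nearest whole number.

1332 W/m²

Hour angle H = 15° × (12.25 − 12) = 3.75°.
cos θ_z = sin(7.4°) sin(-7.5°) + cos(7.4°) cos(-7.5°) cos(3.75°) = -0.0168 + 0.9811 = 0.9643.
Top-of-atmosphere irradiance = S₀ (d̄/d)² cos θ_z = 1360 × 1.0159 × 0.9643 = 1332.30 W/m².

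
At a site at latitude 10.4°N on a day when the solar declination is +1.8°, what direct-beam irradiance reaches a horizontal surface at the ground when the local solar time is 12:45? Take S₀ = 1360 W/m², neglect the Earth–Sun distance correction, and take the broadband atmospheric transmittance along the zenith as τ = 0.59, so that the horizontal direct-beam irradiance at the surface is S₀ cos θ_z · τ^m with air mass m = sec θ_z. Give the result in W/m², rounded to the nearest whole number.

Hour angle H = 15° × (12.75 − 12) = 11.25°.
With φ = 10.4°, δ = 1.8°, H = 11.25°: sin φ sin δ = 0.0057, cos φ cos δ cos H = 0.9642, so cos θ_z = 0.9699.
Air mass m = 1/cos θ_z = 1/0.9699 = 1.031; τ^m = 0.59^1.031 = 0.5804.
Surface direct beam = 1360 × 0.9699 × 0.5804 = 765.58 W/m².

766 W/m²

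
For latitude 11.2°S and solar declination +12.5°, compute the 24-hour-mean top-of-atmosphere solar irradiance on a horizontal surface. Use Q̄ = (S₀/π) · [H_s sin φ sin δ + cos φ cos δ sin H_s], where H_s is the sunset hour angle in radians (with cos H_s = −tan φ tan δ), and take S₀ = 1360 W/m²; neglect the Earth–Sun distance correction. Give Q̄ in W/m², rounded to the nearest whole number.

386 W/m²

The sunset hour angle satisfies cos H_s = −tan φ tan δ = 0.0439, giving H_s = 87.48°. In radians, H_s = 1.5268.
H_s sin φ sin δ = 1.5268 × -0.1942 × 0.2164 = -0.0642.
cos φ cos δ sin H_s = 0.9810 × 0.9763 × 0.9990 = 0.9568.
Q̄ = (1360/π) × (-0.0642 + 0.9568) = 432.90 × 0.8926 = 386.41 W/m².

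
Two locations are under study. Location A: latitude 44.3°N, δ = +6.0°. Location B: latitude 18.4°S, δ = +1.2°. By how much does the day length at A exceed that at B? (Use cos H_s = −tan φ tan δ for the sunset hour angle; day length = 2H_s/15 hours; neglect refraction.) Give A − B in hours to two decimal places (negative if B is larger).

+0.84 h

A: H_s = arccos(−tan 44.3° · tan 6.0°) = 95.89°, so 2H_s/15 = 12.7853 h.
B: H_s = arccos(−tan -18.4° · tan 1.2°) = 89.60°, so 2H_s/15 = 11.9467 h.
A − B = 12.7853 − 11.9467 = 0.8386 h.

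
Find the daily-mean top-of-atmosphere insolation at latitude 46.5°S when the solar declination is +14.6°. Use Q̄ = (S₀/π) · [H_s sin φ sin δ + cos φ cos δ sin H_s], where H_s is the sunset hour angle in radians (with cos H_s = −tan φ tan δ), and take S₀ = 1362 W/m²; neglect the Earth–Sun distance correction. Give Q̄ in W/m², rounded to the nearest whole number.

cos H_s = −tan(-46.5°) · tan(14.6°) = 0.2745, so H_s = arccos(0.2745) = 74.07°. In radians, H_s = 1.2928.
H_s sin φ sin δ = 1.2928 × -0.7254 × 0.2521 = -0.2364.
cos φ cos δ sin H_s = 0.6884 × 0.9677 × 0.9616 = 0.6406.
Q̄ = (1362/π) × (-0.2364 + 0.6406) = 433.54 × 0.4042 = 175.24 W/m².

175 W/m²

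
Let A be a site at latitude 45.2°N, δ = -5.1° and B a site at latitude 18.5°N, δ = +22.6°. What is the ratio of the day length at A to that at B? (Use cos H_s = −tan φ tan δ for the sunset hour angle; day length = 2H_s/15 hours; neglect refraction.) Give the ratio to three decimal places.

A: H_s = arccos(−tan 45.2° · tan -5.1°) = 84.84°, so 2H_s/15 = 11.3120 h.
B: H_s = arccos(−tan 18.5° · tan 22.6°) = 98.01°, so 2H_s/15 = 13.0680 h.
Ratio A/B = 11.3120 / 13.0680 = 0.8656.

0.866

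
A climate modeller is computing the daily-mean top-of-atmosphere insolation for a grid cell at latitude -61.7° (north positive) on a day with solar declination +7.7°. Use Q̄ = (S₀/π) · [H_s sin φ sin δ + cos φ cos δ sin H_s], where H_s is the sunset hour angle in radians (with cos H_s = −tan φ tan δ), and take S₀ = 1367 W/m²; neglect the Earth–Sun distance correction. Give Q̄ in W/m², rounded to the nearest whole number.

cos H_s = −tan(-61.7°) · tan(7.7°) = 0.2511, so H_s = arccos(0.2511) = 75.46°. In radians, H_s = 1.3170.
H_s sin φ sin δ = 1.3170 × -0.8805 × 0.1340 = -0.1554.
cos φ cos δ sin H_s = 0.4741 × 0.9910 × 0.9680 = 0.4548.
Q̄ = (1367/π) × (-0.1554 + 0.4548) = 435.13 × 0.2994 = 130.28 W/m².

130 W/m²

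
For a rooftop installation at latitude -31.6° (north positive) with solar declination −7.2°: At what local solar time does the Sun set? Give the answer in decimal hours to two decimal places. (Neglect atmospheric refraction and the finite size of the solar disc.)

18.30 h

cos H_s = −tan(-31.6°) · tan(-7.2°) = -0.0777, so H_s = arccos(-0.0777) = 94.46°.
Sunset is at 12 + H_s/15 = 12 + 6.297 = 18.297 h local solar time.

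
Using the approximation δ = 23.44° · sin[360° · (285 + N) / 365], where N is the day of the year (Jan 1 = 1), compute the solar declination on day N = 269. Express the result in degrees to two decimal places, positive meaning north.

-2.62°

360 × (285 + 269) / 365 = 546.411°; sin(546.411°) = -0.1117.
δ = 23.44 × -0.1117 = -2.618° ≈ -2.62°.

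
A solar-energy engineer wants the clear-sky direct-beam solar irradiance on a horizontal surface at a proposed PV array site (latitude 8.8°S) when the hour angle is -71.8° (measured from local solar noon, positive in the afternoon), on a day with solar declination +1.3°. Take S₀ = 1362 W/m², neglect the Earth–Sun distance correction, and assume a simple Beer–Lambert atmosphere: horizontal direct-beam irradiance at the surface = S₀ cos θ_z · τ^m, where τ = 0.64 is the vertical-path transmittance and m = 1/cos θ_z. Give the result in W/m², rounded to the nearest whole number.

96 W/m²

cos θ_z = sin φ sin δ + cos φ cos δ cos H = (-0.1530)(0.0227) + (0.9882)(0.9997)(0.3123) = 0.3050.
Air mass m = 1/cos θ_z = 1/0.3050 = 3.279; τ^m = 0.64^3.279 = 0.2315.
Surface direct beam = 1362 × 0.3050 × 0.2315 = 96.17 W/m².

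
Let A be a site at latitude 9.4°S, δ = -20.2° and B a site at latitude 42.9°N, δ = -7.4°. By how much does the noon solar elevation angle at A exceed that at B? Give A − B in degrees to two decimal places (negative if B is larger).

A: 90° − |-9.4 − (-20.2)| = 79.20°.
B: 90° − |42.9 − (-7.4)| = 39.70°.
A − B = 79.20 − 39.70 = 39.50°.

+39.50°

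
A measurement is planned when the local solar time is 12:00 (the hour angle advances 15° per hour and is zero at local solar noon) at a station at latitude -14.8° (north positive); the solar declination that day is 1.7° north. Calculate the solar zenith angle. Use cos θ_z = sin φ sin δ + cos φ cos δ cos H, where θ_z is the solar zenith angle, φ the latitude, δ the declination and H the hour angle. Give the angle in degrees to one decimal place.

16.5°

Hour angle H = 15° × (12 − 12) = 0.00°.
cos θ_z = sin φ sin δ + cos φ cos δ cos H = (-0.2554)(0.0297) + (0.9668)(0.9996)(1.0000) = 0.9588.
θ_z = arccos(0.9588) = 16.50°.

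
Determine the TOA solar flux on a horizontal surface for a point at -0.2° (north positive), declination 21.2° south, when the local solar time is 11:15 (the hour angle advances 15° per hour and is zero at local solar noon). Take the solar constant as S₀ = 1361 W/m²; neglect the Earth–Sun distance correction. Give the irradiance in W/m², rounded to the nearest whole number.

1246 W/m²

Hour angle H = 15° × (11.25 − 12) = -11.25°.
With φ = -0.2°, δ = -21.2°, H = -11.25°: sin φ sin δ = 0.0013, cos φ cos δ cos H = 0.9144, so cos θ_z = 0.9157.
Top-of-atmosphere irradiance = S₀ cos θ_z = 1361 × 0.9157 = 1246.27 W/m².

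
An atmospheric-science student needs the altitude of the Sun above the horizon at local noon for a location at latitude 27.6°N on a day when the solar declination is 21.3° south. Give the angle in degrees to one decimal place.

41.1°

At local solar noon the hour angle is zero, so the elevation is 90° − |φ − δ| = 90° − |27.6° − (-21.3°)| = 90° − 48.9° = 41.1°.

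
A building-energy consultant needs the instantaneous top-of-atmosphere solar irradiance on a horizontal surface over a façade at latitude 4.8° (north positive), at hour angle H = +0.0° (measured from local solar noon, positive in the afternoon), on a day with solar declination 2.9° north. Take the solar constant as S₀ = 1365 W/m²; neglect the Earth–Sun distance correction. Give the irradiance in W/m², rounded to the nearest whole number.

cos θ_z = sin(4.8°) sin(2.9°) + cos(4.8°) cos(2.9°) cos(0.00°) = 0.0042 + 0.9952 = 0.9994.
Top-of-atmosphere irradiance = S₀ cos θ_z = 1365 × 0.9994 = 1364.18 W/m².

1364 W/m²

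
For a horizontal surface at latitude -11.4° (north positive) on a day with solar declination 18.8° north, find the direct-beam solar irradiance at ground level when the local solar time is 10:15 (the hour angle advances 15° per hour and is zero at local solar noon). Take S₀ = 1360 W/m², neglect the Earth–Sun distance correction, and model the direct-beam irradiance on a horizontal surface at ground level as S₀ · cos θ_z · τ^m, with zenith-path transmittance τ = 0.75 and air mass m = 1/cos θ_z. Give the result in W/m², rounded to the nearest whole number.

Hour angle H = 15° × (10.25 − 12) = -26.25°.
With φ = -11.4°, δ = 18.8°, H = -26.25°: sin φ sin δ = -0.0637, cos φ cos δ cos H = 0.8323, so cos θ_z = 0.7686.
Air mass m = 1/cos θ_z = 1/0.7686 = 1.301; τ^m = 0.75^1.301 = 0.6878.
Surface direct beam = 1360 × 0.7686 × 0.6878 = 718.95 W/m².

719 W/m²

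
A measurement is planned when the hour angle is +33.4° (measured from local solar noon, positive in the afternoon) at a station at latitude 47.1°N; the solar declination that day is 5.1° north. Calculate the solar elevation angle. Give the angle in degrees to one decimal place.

With φ = 47.1°, δ = 5.1°, H = 33.40°: sin φ sin δ = 0.0651, cos φ cos δ cos H = 0.5660, so cos θ_z = 0.6311.
θ_z = arccos(0.6311) = 50.87°, so the elevation is 90° − 50.87° = 39.13°.

39.1°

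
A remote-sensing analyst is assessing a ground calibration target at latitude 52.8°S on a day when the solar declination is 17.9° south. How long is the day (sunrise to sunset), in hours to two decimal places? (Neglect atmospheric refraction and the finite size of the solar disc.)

−tan φ tan δ = −(-1.3175)(-0.3230) = -0.4256; H_s = arccos(-0.4256) = 115.19°.
Day length = 2 H_s / 15° h⁻¹ = 230.38° / 15 = 15.359 h.

15.36 hours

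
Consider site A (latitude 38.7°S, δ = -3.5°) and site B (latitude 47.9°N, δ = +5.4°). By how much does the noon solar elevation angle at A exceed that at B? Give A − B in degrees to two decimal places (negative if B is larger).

+7.30°

A: 90° − |-38.7 − (-3.5)| = 54.80°.
B: 90° − |47.9 − (5.4)| = 47.50°.
A − B = 54.80 − 47.50 = 7.30°.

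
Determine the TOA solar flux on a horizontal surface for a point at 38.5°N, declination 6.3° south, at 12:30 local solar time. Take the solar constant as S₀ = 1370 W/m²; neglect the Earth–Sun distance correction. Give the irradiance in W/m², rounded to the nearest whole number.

Hour angle H = 15° × (12.5 − 12) = 7.50°.
With φ = 38.5°, δ = -6.3°, H = 7.50°: sin φ sin δ = -0.0683, cos φ cos δ cos H = 0.7712, so cos θ_z = 0.7029.
Top-of-atmosphere irradiance = S₀ cos θ_z = 1370 × 0.7029 = 962.97 W/m².

963 W/m²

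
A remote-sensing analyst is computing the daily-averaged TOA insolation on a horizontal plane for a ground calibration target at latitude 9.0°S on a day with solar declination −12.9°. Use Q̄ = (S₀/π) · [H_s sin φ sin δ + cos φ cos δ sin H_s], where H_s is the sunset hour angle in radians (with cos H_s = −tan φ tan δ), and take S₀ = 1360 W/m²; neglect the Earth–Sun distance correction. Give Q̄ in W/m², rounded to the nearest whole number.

cos H_s = −tan(-9.0°) · tan(-12.9°) = -0.0363, so H_s = arccos(-0.0363) = 92.08°. In radians, H_s = 1.6071.
H_s sin φ sin δ = 1.6071 × -0.1564 × -0.2233 = 0.0561.
cos φ cos δ sin H_s = 0.9877 × 0.9748 × 0.9993 = 0.9621.
Q̄ = (1360/π) × (0.0561 + 0.9621) = 432.90 × 1.0182 = 440.78 W/m².

441 W/m²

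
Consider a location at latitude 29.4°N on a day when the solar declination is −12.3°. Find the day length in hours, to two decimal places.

11.06 hours

−tan φ tan δ = −(0.5635)(-0.2180) = 0.1228; H_s = arccos(0.1228) = 82.95°.
Day length = 2 H_s / 15° h⁻¹ = 165.90° / 15 = 11.060 h.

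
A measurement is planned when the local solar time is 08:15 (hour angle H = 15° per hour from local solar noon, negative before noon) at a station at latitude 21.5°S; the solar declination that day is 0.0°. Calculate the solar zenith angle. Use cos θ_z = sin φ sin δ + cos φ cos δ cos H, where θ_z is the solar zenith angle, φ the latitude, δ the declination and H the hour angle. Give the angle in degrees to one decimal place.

58.9°

Hour angle H = 15° × (8.25 − 12) = -56.25°.
cos θ_z = sin φ sin δ + cos φ cos δ cos H = (-0.3665)(0.0000) + (0.9304)(1.0000)(0.5556) = 0.5169.
θ_z = arccos(0.5169) = 58.88°.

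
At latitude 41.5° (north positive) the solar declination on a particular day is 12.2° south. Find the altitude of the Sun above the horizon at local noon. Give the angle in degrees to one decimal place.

At local solar noon the hour angle is zero, so the elevation is 90° − |φ − δ| = 90° − |41.5° − (-12.2°)| = 90° − 53.7° = 36.3°.

36.3°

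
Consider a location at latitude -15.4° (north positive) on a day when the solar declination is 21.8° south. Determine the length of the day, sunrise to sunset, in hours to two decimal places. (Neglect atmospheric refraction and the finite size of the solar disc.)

The sunset hour angle satisfies cos H_s = −tan φ tan δ = -0.1102, giving H_s = 96.33°.
Day length = 2 H_s / 15° h⁻¹ = 192.66° / 15 = 12.844 h.

12.84 hours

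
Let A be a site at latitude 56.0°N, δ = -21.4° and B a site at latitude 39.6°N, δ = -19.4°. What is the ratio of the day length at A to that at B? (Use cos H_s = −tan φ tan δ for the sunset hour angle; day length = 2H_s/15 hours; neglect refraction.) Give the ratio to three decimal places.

0.746

A: H_s = arccos(−tan 56.0° · tan -21.4°) = 54.48°, so 2H_s/15 = 7.2640 h.
B: H_s = arccos(−tan 39.6° · tan -19.4°) = 73.06°, so 2H_s/15 = 9.7413 h.
Ratio A/B = 7.2640 / 9.7413 = 0.7457.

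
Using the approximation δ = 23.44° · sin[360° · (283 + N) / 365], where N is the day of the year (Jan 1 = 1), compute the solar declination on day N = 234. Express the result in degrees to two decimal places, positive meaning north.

+11.75°

360 × (283 + 234) / 365 = 509.918°; sin(509.918°) = 0.5012.
δ = 23.44 × 0.5012 = 11.748° ≈ +11.75°.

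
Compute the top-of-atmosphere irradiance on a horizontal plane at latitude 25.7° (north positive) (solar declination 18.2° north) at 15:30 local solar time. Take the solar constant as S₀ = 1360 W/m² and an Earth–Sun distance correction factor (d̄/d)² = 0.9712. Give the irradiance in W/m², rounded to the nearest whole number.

867 W/m²

Hour angle H = 15° × (15.5 − 12) = 52.50°.
With φ = 25.7°, δ = 18.2°, H = 52.50°: sin φ sin δ = 0.1354, cos φ cos δ cos H = 0.5211, so cos θ_z = 0.6565.
Top-of-atmosphere irradiance = S₀ (d̄/d)² cos θ_z = 1360 × 0.9712 × 0.6565 = 867.13 W/m².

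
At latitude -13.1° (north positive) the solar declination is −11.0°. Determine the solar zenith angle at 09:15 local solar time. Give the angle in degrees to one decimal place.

Hour angle H = 15° × (9.25 − 12) = -41.25°.
With φ = -13.1°, δ = -11.0°, H = -41.25°: sin φ sin δ = 0.0432, cos φ cos δ cos H = 0.7188, so cos θ_z = 0.7620.
θ_z = arccos(0.7620) = 40.36°.

40.4°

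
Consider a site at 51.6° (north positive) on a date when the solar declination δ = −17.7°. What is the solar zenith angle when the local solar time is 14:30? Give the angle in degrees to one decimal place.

76.6°

Hour angle H = 15° × (14.5 − 12) = 37.50°.
With φ = 51.6°, δ = -17.7°, H = 37.50°: sin φ sin δ = -0.2383, cos φ cos δ cos H = 0.4695, so cos θ_z = 0.2312.
θ_z = arccos(0.2312) = 76.63°.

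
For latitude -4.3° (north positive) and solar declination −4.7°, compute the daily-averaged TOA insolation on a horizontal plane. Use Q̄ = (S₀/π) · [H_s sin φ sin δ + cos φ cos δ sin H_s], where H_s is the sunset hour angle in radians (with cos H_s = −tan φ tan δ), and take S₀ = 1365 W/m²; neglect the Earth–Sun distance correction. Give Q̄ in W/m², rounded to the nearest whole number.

436 W/m²

cos H_s = −tan(-4.3°) · tan(-4.7°) = -0.0062, so H_s = arccos(-0.0062) = 90.36°. In radians, H_s = 1.5771.
H_s sin φ sin δ = 1.5771 × -0.0750 × -0.0819 = 0.0097.
cos φ cos δ sin H_s = 0.9972 × 0.9966 × 1.0000 = 0.9938.
Q̄ = (1365/π) × (0.0097 + 0.9938) = 434.49 × 1.0035 = 436.01 W/m².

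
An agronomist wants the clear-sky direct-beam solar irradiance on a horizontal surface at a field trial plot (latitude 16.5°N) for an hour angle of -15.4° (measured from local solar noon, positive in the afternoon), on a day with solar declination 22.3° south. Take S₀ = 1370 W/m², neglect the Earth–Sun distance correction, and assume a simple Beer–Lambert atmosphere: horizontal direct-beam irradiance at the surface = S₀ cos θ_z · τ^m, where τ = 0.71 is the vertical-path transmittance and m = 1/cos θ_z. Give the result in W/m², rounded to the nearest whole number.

cos θ_z = sin φ sin δ + cos φ cos δ cos H = (0.2840)(-0.3795) + (0.9588)(0.9252)(0.9641) = 0.7475.
Air mass m = 1/cos θ_z = 1/0.7475 = 1.338; τ^m = 0.71^1.338 = 0.6324.
Surface direct beam = 1370 × 0.7475 × 0.6324 = 647.63 W/m².

648 W/m²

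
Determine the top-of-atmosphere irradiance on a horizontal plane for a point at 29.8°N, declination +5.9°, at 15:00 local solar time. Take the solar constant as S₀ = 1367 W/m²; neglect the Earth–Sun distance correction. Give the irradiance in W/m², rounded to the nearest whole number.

904 W/m²

Hour angle H = 15° × (15 − 12) = 45.00°.
cos θ_z = sin(29.8°) sin(5.9°) + cos(29.8°) cos(5.9°) cos(45.00°) = 0.0511 + 0.6104 = 0.6615.
Top-of-atmosphere irradiance = S₀ cos θ_z = 1367 × 0.6615 = 904.27 W/m².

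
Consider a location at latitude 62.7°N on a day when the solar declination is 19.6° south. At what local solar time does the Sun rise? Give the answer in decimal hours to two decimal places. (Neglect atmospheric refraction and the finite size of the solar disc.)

The sunset hour angle satisfies cos H_s = −tan φ tan δ = 0.6899, giving H_s = 46.38°.
Sunrise is at 12 − H_s/15 = 12 − 3.092 = 8.908 h local solar time.

8.91 h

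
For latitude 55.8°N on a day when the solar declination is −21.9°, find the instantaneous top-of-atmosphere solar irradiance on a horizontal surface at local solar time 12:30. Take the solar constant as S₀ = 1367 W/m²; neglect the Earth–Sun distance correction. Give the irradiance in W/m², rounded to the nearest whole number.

285 W/m²

Hour angle H = 15° × (12.5 − 12) = 7.50°.
With φ = 55.8°, δ = -21.9°, H = 7.50°: sin φ sin δ = -0.3085, cos φ cos δ cos H = 0.5171, so cos θ_z = 0.2086.
Top-of-atmosphere irradiance = S₀ cos θ_z = 1367 × 0.2086 = 285.16 W/m².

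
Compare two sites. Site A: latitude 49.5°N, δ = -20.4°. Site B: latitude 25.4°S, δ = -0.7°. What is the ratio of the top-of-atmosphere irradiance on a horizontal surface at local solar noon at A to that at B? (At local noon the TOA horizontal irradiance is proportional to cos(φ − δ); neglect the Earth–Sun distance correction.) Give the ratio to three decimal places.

0.378

A: cos θ_z = cos(49.5° − (-20.4°)) = 0.3437.
B: cos θ_z = cos(-25.4° − (-0.7°)) = 0.9085.
Ratio A/B = 0.3437 / 0.9085 = 0.3783.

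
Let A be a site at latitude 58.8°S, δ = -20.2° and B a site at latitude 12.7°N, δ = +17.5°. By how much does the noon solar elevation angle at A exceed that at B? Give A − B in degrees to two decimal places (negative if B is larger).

-33.80°

A: 90° − |-58.8 − (-20.2)| = 51.40°.
B: 90° − |12.7 − (17.5)| = 85.20°.
A − B = 51.40 − 85.20 = -33.80°.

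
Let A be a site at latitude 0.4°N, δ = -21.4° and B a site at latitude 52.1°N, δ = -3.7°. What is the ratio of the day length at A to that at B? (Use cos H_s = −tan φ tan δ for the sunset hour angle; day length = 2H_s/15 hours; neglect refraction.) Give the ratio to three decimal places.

A: H_s = arccos(−tan 0.4° · tan -21.4°) = 89.84°, so 2H_s/15 = 11.9787 h.
B: H_s = arccos(−tan 52.1° · tan -3.7°) = 85.24°, so 2H_s/15 = 11.3653 h.
Ratio A/B = 11.9787 / 11.3653 = 1.0540.

1.054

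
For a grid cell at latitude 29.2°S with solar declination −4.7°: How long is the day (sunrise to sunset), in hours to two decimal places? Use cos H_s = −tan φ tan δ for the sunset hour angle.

12.35 hours

The sunset hour angle satisfies cos H_s = −tan φ tan δ = -0.0459, giving H_s = 92.63°.
Day length = 2 H_s / 15° h⁻¹ = 185.26° / 15 = 12.351 h.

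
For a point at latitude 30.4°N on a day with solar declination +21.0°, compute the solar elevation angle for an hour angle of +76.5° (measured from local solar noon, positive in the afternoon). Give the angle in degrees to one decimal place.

21.7°

With φ = 30.4°, δ = 21.0°, H = 76.50°: sin φ sin δ = 0.1813, cos φ cos δ cos H = 0.1880, so cos θ_z = 0.3693.
θ_z = arccos(0.3693) = 68.33°, so the elevation is 90° − 68.33° = 21.67°.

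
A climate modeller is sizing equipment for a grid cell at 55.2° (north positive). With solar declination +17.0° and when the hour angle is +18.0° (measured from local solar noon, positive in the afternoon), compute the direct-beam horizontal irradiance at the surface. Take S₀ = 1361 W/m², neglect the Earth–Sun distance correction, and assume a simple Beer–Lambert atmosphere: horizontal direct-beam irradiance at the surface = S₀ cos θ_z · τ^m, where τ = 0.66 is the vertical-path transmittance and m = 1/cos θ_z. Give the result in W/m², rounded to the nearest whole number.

With φ = 55.2°, δ = 17.0°, H = 18.00°: sin φ sin δ = 0.2401, cos φ cos δ cos H = 0.5191, so cos θ_z = 0.7592.
Air mass m = 1/cos θ_z = 1/0.7592 = 1.317; τ^m = 0.66^1.317 = 0.5785.
Surface direct beam = 1361 × 0.7592 × 0.5785 = 597.75 W/m².

598 W/m²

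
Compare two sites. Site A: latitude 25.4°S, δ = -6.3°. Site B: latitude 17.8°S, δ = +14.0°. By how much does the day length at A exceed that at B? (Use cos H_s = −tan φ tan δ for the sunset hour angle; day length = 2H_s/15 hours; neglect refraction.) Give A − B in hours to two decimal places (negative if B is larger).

A: H_s = arccos(−tan -25.4° · tan -6.3°) = 93.00°, so 2H_s/15 = 12.4000 h.
B: H_s = arccos(−tan -17.8° · tan 14.0°) = 85.41°, so 2H_s/15 = 11.3880 h.
A − B = 12.4000 − 11.3880 = 1.0120 h.

+1.01 h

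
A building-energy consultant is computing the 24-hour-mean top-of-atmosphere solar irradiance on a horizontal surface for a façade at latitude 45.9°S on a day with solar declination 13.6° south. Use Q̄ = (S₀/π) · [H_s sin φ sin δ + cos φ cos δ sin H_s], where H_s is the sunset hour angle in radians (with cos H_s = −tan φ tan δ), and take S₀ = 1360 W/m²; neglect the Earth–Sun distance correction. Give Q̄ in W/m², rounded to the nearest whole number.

The sunset hour angle satisfies cos H_s = −tan φ tan δ = -0.2496, giving H_s = 104.45°. In radians, H_s = 1.8230.
H_s sin φ sin δ = 1.8230 × -0.7181 × -0.2351 = 0.3078.
cos φ cos δ sin H_s = 0.6959 × 0.9720 × 0.9684 = 0.6550.
Q̄ = (1360/π) × (0.3078 + 0.6550) = 432.90 × 0.9628 = 416.80 W/m².

417 W/m²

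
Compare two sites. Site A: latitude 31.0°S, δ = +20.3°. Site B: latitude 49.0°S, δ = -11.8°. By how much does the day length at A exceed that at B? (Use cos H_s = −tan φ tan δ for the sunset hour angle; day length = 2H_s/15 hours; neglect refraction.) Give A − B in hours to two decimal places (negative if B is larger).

-3.57 h

A: H_s = arccos(−tan -31.0° · tan 20.3°) = 77.16°, so 2H_s/15 = 10.2880 h.
B: H_s = arccos(−tan -49.0° · tan -11.8°) = 103.91°, so 2H_s/15 = 13.8547 h.
A − B = 10.2880 − 13.8547 = -3.5667 h.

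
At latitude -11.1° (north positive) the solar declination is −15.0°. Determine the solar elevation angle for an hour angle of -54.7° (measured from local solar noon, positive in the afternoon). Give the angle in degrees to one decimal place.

36.7°

cos θ_z = sin φ sin δ + cos φ cos δ cos H = (-0.1925)(-0.2588) + (0.9813)(0.9659)(0.5779) = 0.5976.
θ_z = arccos(0.5976) = 53.30°, so the elevation is 90° − 53.30° = 36.70°.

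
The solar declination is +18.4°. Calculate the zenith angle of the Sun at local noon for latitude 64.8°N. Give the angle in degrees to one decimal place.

46.4°

At local solar noon the hour angle is zero, so the zenith angle is |φ − δ| = |64.8° − (18.4°)| = 46.4°.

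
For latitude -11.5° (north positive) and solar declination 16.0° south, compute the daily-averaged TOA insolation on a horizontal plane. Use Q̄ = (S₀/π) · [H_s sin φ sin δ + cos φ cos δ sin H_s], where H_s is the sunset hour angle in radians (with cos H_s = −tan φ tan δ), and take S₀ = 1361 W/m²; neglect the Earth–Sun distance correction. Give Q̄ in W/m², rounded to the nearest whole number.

The sunset hour angle satisfies cos H_s = −tan φ tan δ = -0.0583, giving H_s = 93.34°. In radians, H_s = 1.6291.
H_s sin φ sin δ = 1.6291 × -0.1994 × -0.2756 = 0.0895.
cos φ cos δ sin H_s = 0.9799 × 0.9613 × 0.9983 = 0.9404.
Q̄ = (1361/π) × (0.0895 + 0.9404) = 433.22 × 1.0299 = 446.17 W/m².

446 W/m²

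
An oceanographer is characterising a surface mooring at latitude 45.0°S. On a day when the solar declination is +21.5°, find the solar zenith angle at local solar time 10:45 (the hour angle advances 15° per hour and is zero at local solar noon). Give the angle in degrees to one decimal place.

68.7°

Hour angle H = 15° × (10.75 − 12) = -18.75°.
With φ = -45.0°, δ = 21.5°, H = -18.75°: sin φ sin δ = -0.2592, cos φ cos δ cos H = 0.6230, so cos θ_z = 0.3638.
θ_z = arccos(0.3638) = 68.67°.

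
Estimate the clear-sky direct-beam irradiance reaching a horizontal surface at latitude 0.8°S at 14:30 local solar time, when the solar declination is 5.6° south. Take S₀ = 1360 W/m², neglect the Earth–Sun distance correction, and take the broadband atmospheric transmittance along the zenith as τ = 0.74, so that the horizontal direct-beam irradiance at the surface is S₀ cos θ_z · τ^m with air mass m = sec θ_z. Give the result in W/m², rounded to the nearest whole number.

Hour angle H = 15° × (14.5 − 12) = 37.50°.
cos θ_z = sin φ sin δ + cos φ cos δ cos H = (-0.0140)(-0.0976) + (0.9999)(0.9952)(0.7934) = 0.7909.
Air mass m = 1/cos θ_z = 1/0.7909 = 1.264; τ^m = 0.74^1.264 = 0.6835.
Surface direct beam = 1360 × 0.7909 × 0.6835 = 735.19 W/m².

735 W/m²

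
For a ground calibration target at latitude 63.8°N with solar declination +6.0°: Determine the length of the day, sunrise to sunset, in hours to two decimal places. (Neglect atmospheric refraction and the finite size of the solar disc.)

The sunset hour angle satisfies cos H_s = −tan φ tan δ = -0.2136, giving H_s = 102.33°.
Day length = 2 H_s / 15° h⁻¹ = 204.66° / 15 = 13.644 h.

13.64 hours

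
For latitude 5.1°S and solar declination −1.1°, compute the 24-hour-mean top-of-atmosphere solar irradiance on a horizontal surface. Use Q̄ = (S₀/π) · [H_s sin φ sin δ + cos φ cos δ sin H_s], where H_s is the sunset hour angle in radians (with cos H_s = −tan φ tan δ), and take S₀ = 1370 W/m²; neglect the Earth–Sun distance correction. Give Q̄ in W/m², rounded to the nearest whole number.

The sunset hour angle satisfies cos H_s = −tan φ tan δ = -0.0017, giving H_s = 90.10°. In radians, H_s = 1.5725.
H_s sin φ sin δ = 1.5725 × -0.0889 × -0.0192 = 0.0027.
cos φ cos δ sin H_s = 0.9960 × 0.9998 × 1.0000 = 0.9958.
Q̄ = (1370/π) × (0.0027 + 0.9958) = 436.08 × 0.9985 = 435.43 W/m².

435 W/m²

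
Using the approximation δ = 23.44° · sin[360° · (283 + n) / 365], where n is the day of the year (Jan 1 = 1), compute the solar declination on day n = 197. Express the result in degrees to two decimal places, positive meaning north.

+21.51°

360 × (283 + 197) / 365 = 473.425°; sin(473.425°) = 0.9176.
δ = 23.44 × 0.9176 = 21.509° ≈ +21.51°.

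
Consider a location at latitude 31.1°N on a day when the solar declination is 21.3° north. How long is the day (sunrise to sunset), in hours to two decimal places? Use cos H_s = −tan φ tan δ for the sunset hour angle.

−tan φ tan δ = −(0.6032)(0.3899) = -0.2352; H_s = arccos(-0.2352) = 103.60°.
Day length = 2 H_s / 15° h⁻¹ = 207.20° / 15 = 13.813 h.

13.81 hours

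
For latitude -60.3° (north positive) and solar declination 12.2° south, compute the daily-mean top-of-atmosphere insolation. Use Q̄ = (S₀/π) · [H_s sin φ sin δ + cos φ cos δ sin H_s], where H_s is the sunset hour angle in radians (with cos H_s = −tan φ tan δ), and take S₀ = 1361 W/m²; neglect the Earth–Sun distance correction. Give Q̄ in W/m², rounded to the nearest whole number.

−tan φ tan δ = −(-1.7532)(-0.2162) = -0.3790; H_s = arccos(-0.3790) = 112.27°. In radians, H_s = 1.9595.
H_s sin φ sin δ = 1.9595 × -0.8686 × -0.2113 = 0.3596.
cos φ cos δ sin H_s = 0.4955 × 0.9774 × 0.9254 = 0.4482.
Q̄ = (1361/π) × (0.3596 + 0.4482) = 433.22 × 0.8078 = 349.96 W/m².

350 W/m²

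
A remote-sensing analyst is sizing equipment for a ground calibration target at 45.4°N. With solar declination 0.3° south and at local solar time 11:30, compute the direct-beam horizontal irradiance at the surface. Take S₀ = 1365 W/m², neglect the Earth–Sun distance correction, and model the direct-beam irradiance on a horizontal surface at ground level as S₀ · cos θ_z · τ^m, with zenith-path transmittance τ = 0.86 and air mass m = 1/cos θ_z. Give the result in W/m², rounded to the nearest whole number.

760 W/m²

Hour angle H = 15° × (11.5 − 12) = -7.50°.
With φ = 45.4°, δ = -0.3°, H = -7.50°: sin φ sin δ = -0.0037, cos φ cos δ cos H = 0.6961, so cos θ_z = 0.6924.
Air mass m = 1/cos θ_z = 1/0.6924 = 1.444; τ^m = 0.86^1.444 = 0.8043.
Surface direct beam = 1365 × 0.6924 × 0.8043 = 760.16 W/m².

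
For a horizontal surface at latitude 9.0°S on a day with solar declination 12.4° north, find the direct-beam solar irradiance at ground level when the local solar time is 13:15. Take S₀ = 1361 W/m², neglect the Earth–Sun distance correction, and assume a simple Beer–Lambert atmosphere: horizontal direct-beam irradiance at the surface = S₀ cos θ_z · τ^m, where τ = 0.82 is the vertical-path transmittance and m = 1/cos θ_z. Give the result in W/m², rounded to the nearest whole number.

956 W/m²

Hour angle H = 15° × (13.25 − 12) = 18.75°.
cos θ_z = sin(-9.0°) sin(12.4°) + cos(-9.0°) cos(12.4°) cos(18.75°) = -0.0336 + 0.9135 = 0.8799.
Air mass m = 1/cos θ_z = 1/0.8799 = 1.136; τ^m = 0.82^1.136 = 0.7982.
Surface direct beam = 1361 × 0.8799 × 0.7982 = 955.88 W/m².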